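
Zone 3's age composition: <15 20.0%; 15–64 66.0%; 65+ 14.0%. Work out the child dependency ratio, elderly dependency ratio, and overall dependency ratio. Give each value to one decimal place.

Youth dependency ratio: 30.3
Old-age dependency ratio: 21.2
Total dependency ratio: 51.5

Youth dependency ratio = 20.0 / 66.0 × 100 = 30.3
Old-age dependency ratio = 14.0 / 66.0 × 100 = 21.2
Total dependency ratio = (20.0 + 14.0) / 66.0 × 100 = 34.0 / 66.0 × 100 = 51.5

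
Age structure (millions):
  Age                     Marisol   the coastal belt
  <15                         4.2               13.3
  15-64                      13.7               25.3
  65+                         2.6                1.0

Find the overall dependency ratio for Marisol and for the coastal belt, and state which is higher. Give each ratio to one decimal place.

Marisol: 49.6
the coastal belt: 56.5
Higher: the coastal belt

Marisol: (4.2 + 2.6) / 13.7 × 100 = 6.8 / 13.7 × 100 = 49.6
the coastal belt: (13.3 + 1.0) / 25.3 × 100 = 14.3 / 25.3 × 100 = 56.5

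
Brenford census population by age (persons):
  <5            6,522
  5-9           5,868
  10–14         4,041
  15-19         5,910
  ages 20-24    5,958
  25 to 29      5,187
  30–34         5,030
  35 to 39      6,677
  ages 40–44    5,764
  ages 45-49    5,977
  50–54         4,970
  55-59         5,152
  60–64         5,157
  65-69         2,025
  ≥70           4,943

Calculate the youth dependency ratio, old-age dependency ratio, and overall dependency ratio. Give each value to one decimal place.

0–14: 6,522 + 5,868 + 4,041 = 16,431
15–64: 5,910 + 5,958 + 5,187 + 5,030 + 6,677 + 5,764 + 5,977 + 4,970 + 5,152 + 5,157 = 55,782
65+: 2,025 + 4,943 = 6,968
Youth dependency ratio = 16,431 / 55,782 × 100 = 29.5
Old-age dependency ratio = 6,968 / 55,782 × 100 = 12.5
Total dependency ratio = (16,431 + 6,968) / 55,782 × 100 = 23,399 / 55,782 × 100 = 41.9

Youth dependency ratio: 29.5
Old-age dependency ratio: 12.5
Total dependency ratio: 41.9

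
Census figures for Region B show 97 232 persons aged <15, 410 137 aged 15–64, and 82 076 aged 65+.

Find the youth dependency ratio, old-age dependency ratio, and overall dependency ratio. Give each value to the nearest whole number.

Youth dependency ratio = 97 232 / 410 137 × 100 = 24
Old-age dependency ratio = 82 076 / 410 137 × 100 = 20
Total dependency ratio = (97 232 + 82 076) / 410 137 × 100 = 179 308 / 410 137 × 100 = 44

Youth dependency ratio: 24
Old-age dependency ratio: 20
Total dependency ratio: 44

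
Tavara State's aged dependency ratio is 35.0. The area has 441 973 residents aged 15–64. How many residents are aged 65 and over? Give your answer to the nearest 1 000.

Old-age dependency ratio = elderly / working-age × 100
35.0 = E / 441 973 × 100
⇒ 155 000

Aged 65 and over: 155 000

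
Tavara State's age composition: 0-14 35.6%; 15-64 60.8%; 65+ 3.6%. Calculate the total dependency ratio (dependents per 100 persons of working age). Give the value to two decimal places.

Total dependency ratio: 64.47

Total dependency ratio = (35.6 + 3.6) / 60.8 × 100 = 39.2 / 60.8 × 100 = 64.47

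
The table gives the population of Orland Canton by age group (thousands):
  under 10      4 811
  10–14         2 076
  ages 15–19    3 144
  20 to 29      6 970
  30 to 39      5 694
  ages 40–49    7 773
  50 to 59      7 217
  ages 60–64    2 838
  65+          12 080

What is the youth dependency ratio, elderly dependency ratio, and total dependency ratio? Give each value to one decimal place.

Youth dependency ratio: 20.5
Old-age dependency ratio: 35.9
Total dependency ratio: 56.4

0–14: 4 811 + 2 076 = 6 887
15–64: 3 144 + 6 970 + 5 694 + 7 773 + 7 217 + 2 838 = 33 636
65+: 12 080
Youth dependency ratio = 6 887 / 33 636 × 100 = 20.5
Old-age dependency ratio = 12 080 / 33 636 × 100 = 35.9
Total dependency ratio = (6 887 + 12 080) / 33 636 × 100 = 18 967 / 33 636 × 100 = 56.4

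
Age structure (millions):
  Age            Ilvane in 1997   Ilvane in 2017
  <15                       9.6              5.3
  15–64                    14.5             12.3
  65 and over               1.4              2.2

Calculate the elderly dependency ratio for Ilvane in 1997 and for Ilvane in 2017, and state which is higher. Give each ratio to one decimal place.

Ilvane in 1997: 1.4 / 14.5 × 100 = 9.7
Ilvane in 2017: 2.2 / 12.3 × 100 = 17.9

Ilvane in 1997: 9.7
Ilvane in 2017: 17.9
Higher: Ilvane in 2017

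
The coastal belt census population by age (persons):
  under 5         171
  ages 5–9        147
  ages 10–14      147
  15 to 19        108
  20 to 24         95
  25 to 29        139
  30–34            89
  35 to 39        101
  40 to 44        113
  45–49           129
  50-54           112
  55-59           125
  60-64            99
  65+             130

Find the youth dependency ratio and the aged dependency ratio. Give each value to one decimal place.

Youth dependency ratio: 41.9
Old-age dependency ratio: 11.7

0–14: 171 + 147 + 147 = 465
15–64: 108 + 95 + 139 + 89 + 101 + 113 + 129 + 112 + 125 + 99 = 1 110
65+: 130
Youth dependency ratio = 465 / 1 110 × 100 = 41.9
Old-age dependency ratio = 130 / 1 110 × 100 = 11.7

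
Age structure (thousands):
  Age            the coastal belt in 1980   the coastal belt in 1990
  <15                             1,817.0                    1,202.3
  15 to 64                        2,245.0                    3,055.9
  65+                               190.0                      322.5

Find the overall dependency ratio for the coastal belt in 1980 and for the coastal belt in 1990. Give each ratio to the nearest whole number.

the coastal belt in 1980: (1,817.0 + 190.0) / 2,245.0 × 100 = 2,007.0 / 2,245.0 × 100 = 89
the coastal belt in 1990: (1,202.3 + 322.5) / 3,055.9 × 100 = 1,524.8 / 3,055.9 × 100 = 50

the coastal belt in 1980: 89
the coastal belt in 1990: 50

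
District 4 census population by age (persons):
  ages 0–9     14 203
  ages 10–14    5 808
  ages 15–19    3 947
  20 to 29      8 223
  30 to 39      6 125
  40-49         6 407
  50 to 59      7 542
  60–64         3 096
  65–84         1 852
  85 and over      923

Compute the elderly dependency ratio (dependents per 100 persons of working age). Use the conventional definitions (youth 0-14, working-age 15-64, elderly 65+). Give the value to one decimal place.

0–14: 14 203 + 5 808 = 20 011
15–64: 3 947 + 8 223 + 6 125 + 6 407 + 7 542 + 3 096 = 35 340
65+: 1 852 + 923 = 2 775
Old-age dependency ratio = 2 775 / 35 340 × 100 = 7.9

Old-age dependency ratio: 7.9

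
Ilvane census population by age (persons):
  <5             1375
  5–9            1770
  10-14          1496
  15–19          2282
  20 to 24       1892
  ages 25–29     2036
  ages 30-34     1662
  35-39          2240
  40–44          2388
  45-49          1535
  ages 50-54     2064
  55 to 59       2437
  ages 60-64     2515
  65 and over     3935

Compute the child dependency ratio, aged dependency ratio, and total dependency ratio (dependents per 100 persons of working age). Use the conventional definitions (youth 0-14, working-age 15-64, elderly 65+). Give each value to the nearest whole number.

Youth dependency ratio: 22
Old-age dependency ratio: 19
Total dependency ratio: 41

0–14: 1375 + 1770 + 1496 = 4641
15–64: 2282 + 1892 + 2036 + 1662 + 2240 + 2388 + 1535 + 2064 + 2437 + 2515 = 21051
65+: 3935
Youth dependency ratio = 4641 / 21051 × 100 = 22
Old-age dependency ratio = 3935 / 21051 × 100 = 19
Total dependency ratio = (4641 + 3935) / 21051 × 100 = 8576 / 21051 × 100 = 41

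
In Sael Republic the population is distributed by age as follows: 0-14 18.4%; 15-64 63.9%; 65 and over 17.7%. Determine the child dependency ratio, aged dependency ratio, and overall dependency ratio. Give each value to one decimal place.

Youth dependency ratio: 28.8
Old-age dependency ratio: 27.7
Total dependency ratio: 56.5

Youth dependency ratio = 18.4 / 63.9 × 100 = 28.8
Old-age dependency ratio = 17.7 / 63.9 × 100 = 27.7
Total dependency ratio = (18.4 + 17.7) / 63.9 × 100 = 36.1 / 63.9 × 100 = 56.5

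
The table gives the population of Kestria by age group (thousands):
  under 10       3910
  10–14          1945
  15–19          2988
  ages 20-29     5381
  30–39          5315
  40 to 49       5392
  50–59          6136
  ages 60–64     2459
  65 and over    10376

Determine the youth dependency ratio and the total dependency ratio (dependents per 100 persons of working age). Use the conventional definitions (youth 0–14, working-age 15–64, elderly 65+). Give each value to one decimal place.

Youth dependency ratio: 21.2
Total dependency ratio: 58.7

0–14: 3910 + 1945 = 5855
15–64: 2988 + 5381 + 5315 + 5392 + 6136 + 2459 = 27671
65+: 10376
Youth dependency ratio = 5855 / 27671 × 100 = 21.2
Total dependency ratio = (5855 + 10376) / 27671 × 100 = 16231 / 27671 × 100 = 58.7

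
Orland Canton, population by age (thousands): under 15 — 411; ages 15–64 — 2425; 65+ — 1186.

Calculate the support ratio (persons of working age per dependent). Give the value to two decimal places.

Support ratio = 2425 / (411 + 1186) = 2425 / 1597 = 1.52

Support ratio: 1.52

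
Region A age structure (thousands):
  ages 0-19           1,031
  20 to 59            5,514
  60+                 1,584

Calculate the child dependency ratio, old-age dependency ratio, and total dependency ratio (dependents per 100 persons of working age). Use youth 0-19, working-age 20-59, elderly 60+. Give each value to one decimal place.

Youth dependency ratio = 1,031 / 5,514 × 100 = 18.7
Old-age dependency ratio = 1,584 / 5,514 × 100 = 28.7
Total dependency ratio = (1,031 + 1,584) / 5,514 × 100 = 2,615 / 5,514 × 100 = 47.4

Youth dependency ratio: 18.7
Old-age dependency ratio: 28.7
Total dependency ratio: 47.4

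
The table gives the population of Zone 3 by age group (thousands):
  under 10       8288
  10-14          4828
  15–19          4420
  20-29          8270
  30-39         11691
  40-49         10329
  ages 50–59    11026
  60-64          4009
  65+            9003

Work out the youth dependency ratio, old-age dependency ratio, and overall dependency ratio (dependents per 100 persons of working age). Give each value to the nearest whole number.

0–14: 8288 + 4828 = 13116
15–64: 4420 + 8270 + 11691 + 10329 + 11026 + 4009 = 49745
65+: 9003
Youth dependency ratio = 13116 / 49745 × 100 = 26
Old-age dependency ratio = 9003 / 49745 × 100 = 18
Total dependency ratio = (13116 + 9003) / 49745 × 100 = 22119 / 49745 × 100 = 44

Youth dependency ratio: 26
Old-age dependency ratio: 18
Total dependency ratio: 44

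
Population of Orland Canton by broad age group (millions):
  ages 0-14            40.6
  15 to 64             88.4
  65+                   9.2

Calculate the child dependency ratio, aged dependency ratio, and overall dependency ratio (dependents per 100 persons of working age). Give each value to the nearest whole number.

Youth dependency ratio: 46
Old-age dependency ratio: 10
Total dependency ratio: 56

Youth dependency ratio = 40.6 / 88.4 × 100 = 46
Old-age dependency ratio = 9.2 / 88.4 × 100 = 10
Total dependency ratio = (40.6 + 9.2) / 88.4 × 100 = 49.8 / 88.4 × 100 = 56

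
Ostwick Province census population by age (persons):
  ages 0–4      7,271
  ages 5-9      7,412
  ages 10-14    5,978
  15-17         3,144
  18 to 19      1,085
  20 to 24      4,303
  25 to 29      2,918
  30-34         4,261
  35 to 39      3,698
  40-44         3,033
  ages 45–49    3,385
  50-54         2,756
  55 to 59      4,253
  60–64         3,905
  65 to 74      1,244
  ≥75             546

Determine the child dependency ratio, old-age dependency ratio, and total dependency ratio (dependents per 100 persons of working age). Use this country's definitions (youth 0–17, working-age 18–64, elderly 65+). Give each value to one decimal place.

Youth dependency ratio: 70.9
Old-age dependency ratio: 5.3
Total dependency ratio: 76.2

0–17: 7,271 + 7,412 + 5,978 + 3,144 = 23,805
18–64: 1,085 + 4,303 + 2,918 + 4,261 + 3,698 + 3,033 + 3,385 + 2,756 + 4,253 + 3,905 = 33,597
65+: 1,244 + 546 = 1,790
Youth dependency ratio = 23,805 / 33,597 × 100 = 70.9
Old-age dependency ratio = 1,790 / 33,597 × 100 = 5.3
Total dependency ratio = (23,805 + 1,790) / 33,597 × 100 = 25,595 / 33,597 × 100 = 76.2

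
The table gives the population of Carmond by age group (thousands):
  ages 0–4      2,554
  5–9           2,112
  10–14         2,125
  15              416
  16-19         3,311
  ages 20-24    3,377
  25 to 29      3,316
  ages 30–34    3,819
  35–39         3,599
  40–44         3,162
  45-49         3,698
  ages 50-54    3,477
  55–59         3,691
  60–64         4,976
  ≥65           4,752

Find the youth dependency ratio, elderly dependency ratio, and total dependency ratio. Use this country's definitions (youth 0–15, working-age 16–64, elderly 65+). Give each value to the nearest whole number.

0–15: 2,554 + 2,112 + 2,125 + 416 = 7,207
16–64: 3,311 + 3,377 + 3,316 + 3,819 + 3,599 + 3,162 + 3,698 + 3,477 + 3,691 + 4,976 = 36,426
65+: 4,752
Youth dependency ratio = 7,207 / 36,426 × 100 = 20
Old-age dependency ratio = 4,752 / 36,426 × 100 = 13
Total dependency ratio = (7,207 + 4,752) / 36,426 × 100 = 11,959 / 36,426 × 100 = 33

Youth dependency ratio: 20
Old-age dependency ratio: 13
Total dependency ratio: 33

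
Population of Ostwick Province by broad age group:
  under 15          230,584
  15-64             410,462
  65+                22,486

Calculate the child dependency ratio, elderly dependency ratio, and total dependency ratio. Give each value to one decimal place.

Youth dependency ratio: 56.2
Old-age dependency ratio: 5.5
Total dependency ratio: 61.7

Youth dependency ratio = 230,584 / 410,462 × 100 = 56.2
Old-age dependency ratio = 22,486 / 410,462 × 100 = 5.5
Total dependency ratio = (230,584 + 22,486) / 410,462 × 100 = 253,070 / 410,462 × 100 = 61.7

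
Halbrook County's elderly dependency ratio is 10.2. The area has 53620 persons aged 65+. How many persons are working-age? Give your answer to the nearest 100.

Old-age dependency ratio = elderly / working-age × 100
10.2 = 53620 / W × 100
⇒ 525700

Working-age: 525700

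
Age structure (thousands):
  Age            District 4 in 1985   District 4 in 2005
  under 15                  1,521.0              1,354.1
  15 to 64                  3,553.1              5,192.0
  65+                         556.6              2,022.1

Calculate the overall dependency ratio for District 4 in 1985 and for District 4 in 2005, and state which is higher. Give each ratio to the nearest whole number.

District 4 in 1985: 58
District 4 in 2005: 65
Higher: District 4 in 2005

District 4 in 1985: (1,521.0 + 556.6) / 3,553.1 × 100 = 2,077.6 / 3,553.1 × 100 = 58
District 4 in 2005: (1,354.1 + 2,022.1) / 5,192.0 × 100 = 3,376.2 / 5,192.0 × 100 = 65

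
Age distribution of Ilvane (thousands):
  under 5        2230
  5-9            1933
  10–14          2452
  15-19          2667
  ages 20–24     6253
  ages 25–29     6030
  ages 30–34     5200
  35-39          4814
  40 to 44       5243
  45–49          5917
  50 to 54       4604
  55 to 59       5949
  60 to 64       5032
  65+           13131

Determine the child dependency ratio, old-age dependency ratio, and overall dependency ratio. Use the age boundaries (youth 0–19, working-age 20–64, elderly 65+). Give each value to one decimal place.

0–19: 2230 + 1933 + 2452 + 2667 = 9282
20–64: 6253 + 6030 + 5200 + 4814 + 5243 + 5917 + 4604 + 5949 + 5032 = 49042
65+: 13131
Youth dependency ratio = 9282 / 49042 × 100 = 18.9
Old-age dependency ratio = 13131 / 49042 × 100 = 26.8
Total dependency ratio = (9282 + 13131) / 49042 × 100 = 22413 / 49042 × 100 = 45.7

Youth dependency ratio: 18.9
Old-age dependency ratio: 26.8
Total dependency ratio: 45.7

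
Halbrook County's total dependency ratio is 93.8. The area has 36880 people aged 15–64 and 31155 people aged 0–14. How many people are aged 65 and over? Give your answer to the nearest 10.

Aged 65 and over: 3440

Total dependency ratio = (youth + elderly) / working-age × 100
93.8 = (31155 + E) / 36880 × 100
⇒ 3440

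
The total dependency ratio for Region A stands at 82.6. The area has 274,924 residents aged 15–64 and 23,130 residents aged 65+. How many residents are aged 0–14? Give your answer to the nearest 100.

Aged 0–14: 204,000

Total dependency ratio = (youth + elderly) / working-age × 100
82.6 = (Y + 23,130) / 274,924 × 100
⇒ 204,000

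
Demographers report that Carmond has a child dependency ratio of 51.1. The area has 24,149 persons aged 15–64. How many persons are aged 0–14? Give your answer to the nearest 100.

Aged 0–14: 12,300

Youth dependency ratio = youth / working-age × 100
51.1 = Y / 24,149 × 100
⇒ 12,300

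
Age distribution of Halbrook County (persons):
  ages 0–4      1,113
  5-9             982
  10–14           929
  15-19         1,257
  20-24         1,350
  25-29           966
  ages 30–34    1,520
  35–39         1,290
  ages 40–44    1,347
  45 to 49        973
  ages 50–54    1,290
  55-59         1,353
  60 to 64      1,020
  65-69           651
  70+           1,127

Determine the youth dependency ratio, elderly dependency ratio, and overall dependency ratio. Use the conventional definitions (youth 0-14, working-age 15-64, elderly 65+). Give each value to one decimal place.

Youth dependency ratio: 24.5
Old-age dependency ratio: 14.4
Total dependency ratio: 38.8

0–14: 1,113 + 982 + 929 = 3,024
15–64: 1,257 + 1,350 + 966 + 1,520 + 1,290 + 1,347 + 973 + 1,290 + 1,353 + 1,020 = 12,366
65+: 651 + 1,127 = 1,778
Youth dependency ratio = 3,024 / 12,366 × 100 = 24.5
Old-age dependency ratio = 1,778 / 12,366 × 100 = 14.4
Total dependency ratio = (3,024 + 1,778) / 12,366 × 100 = 4,802 / 12,366 × 100 = 38.8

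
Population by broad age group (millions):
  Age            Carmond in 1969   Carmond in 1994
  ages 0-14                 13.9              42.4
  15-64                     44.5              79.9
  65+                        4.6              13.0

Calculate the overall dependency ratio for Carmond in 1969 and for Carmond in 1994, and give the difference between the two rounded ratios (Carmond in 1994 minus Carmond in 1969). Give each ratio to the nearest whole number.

Carmond in 1969: (13.9 + 4.6) / 44.5 × 100 = 18.5 / 44.5 × 100 = 42
Carmond in 1994: (42.4 + 13.0) / 79.9 × 100 = 55.4 / 79.9 × 100 = 69

Carmond in 1969: 42
Carmond in 1994: 69
Difference: +27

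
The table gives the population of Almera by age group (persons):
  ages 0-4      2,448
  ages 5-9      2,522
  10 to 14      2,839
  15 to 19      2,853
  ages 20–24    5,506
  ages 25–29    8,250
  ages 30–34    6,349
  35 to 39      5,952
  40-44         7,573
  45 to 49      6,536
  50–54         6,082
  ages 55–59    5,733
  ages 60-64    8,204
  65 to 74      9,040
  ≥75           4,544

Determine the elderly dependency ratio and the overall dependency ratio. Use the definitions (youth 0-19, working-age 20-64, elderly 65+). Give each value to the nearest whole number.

0–19: 2,448 + 2,522 + 2,839 + 2,853 = 10,662
20–64: 5,506 + 8,250 + 6,349 + 5,952 + 7,573 + 6,536 + 6,082 + 5,733 + 8,204 = 60,185
65+: 9,040 + 4,544 = 13,584
Old-age dependency ratio = 13,584 / 60,185 × 100 = 23
Total dependency ratio = (10,662 + 13,584) / 60,185 × 100 = 24,246 / 60,185 × 100 = 40

Old-age dependency ratio: 23
Total dependency ratio: 40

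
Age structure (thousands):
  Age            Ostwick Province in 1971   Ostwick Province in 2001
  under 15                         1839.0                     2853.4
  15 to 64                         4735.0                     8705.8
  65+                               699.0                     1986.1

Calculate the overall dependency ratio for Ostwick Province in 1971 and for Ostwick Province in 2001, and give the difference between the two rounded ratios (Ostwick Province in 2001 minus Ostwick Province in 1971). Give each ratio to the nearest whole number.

Ostwick Province in 1971: (1839.0 + 699.0) / 4735.0 × 100 = 2538.0 / 4735.0 × 100 = 54
Ostwick Province in 2001: (2853.4 + 1986.1) / 8705.8 × 100 = 4839.5 / 8705.8 × 100 = 56

Ostwick Province in 1971: 54
Ostwick Province in 2001: 56
Difference: +2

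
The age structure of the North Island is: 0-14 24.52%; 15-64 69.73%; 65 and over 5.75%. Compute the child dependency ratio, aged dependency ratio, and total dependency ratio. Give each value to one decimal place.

Youth dependency ratio: 35.2
Old-age dependency ratio: 8.2
Total dependency ratio: 43.4

Youth dependency ratio = 24.52 / 69.73 × 100 = 35.2
Old-age dependency ratio = 5.75 / 69.73 × 100 = 8.2
Total dependency ratio = (24.52 + 5.75) / 69.73 × 100 = 30.27 / 69.73 × 100 = 43.4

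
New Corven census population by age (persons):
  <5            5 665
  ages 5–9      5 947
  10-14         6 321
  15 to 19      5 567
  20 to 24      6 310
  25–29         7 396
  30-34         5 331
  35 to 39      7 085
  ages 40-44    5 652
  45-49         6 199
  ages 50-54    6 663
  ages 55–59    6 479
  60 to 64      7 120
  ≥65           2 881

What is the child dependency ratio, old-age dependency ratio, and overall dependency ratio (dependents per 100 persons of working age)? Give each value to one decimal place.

0–14: 5 665 + 5 947 + 6 321 = 17 933
15–64: 5 567 + 6 310 + 7 396 + 5 331 + 7 085 + 5 652 + 6 199 + 6 663 + 6 479 + 7 120 = 63 802
65+: 2 881
Youth dependency ratio = 17 933 / 63 802 × 100 = 28.1
Old-age dependency ratio = 2 881 / 63 802 × 100 = 4.5
Total dependency ratio = (17 933 + 2 881) / 63 802 × 100 = 20 814 / 63 802 × 100 = 32.6

Youth dependency ratio: 28.1
Old-age dependency ratio: 4.5
Total dependency ratio: 32.6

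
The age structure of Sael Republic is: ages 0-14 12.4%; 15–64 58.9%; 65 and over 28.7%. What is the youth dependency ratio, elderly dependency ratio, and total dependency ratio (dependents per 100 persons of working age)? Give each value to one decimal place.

Youth dependency ratio: 21.1
Old-age dependency ratio: 48.7
Total dependency ratio: 69.8

Youth dependency ratio = 12.4 / 58.9 × 100 = 21.1
Old-age dependency ratio = 28.7 / 58.9 × 100 = 48.7
Total dependency ratio = (12.4 + 28.7) / 58.9 × 100 = 41.1 / 58.9 × 100 = 69.8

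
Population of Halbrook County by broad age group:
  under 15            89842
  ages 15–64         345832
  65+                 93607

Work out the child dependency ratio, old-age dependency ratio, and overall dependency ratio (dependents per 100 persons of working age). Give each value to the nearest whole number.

Youth dependency ratio: 26
Old-age dependency ratio: 27
Total dependency ratio: 53

Youth dependency ratio = 89842 / 345832 × 100 = 26
Old-age dependency ratio = 93607 / 345832 × 100 = 27
Total dependency ratio = (89842 + 93607) / 345832 × 100 = 183449 / 345832 × 100 = 53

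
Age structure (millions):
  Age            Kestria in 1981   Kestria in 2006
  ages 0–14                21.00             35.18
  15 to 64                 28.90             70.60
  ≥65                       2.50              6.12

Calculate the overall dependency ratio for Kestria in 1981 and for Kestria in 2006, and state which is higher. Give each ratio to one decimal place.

Kestria in 1981: (21.00 + 2.50) / 28.90 × 100 = 23.50 / 28.90 × 100 = 81.3
Kestria in 2006: (35.18 + 6.12) / 70.60 × 100 = 41.30 / 70.60 × 100 = 58.5

Kestria in 1981: 81.3
Kestria in 2006: 58.5
Higher: Kestria in 1981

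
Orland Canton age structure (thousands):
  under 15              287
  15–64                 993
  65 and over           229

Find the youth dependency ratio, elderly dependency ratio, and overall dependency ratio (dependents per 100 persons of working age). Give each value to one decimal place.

Youth dependency ratio = 287 / 993 × 100 = 28.9
Old-age dependency ratio = 229 / 993 × 100 = 23.1
Total dependency ratio = (287 + 229) / 993 × 100 = 516 / 993 × 100 = 52.0

Youth dependency ratio: 28.9
Old-age dependency ratio: 23.1
Total dependency ratio: 52.0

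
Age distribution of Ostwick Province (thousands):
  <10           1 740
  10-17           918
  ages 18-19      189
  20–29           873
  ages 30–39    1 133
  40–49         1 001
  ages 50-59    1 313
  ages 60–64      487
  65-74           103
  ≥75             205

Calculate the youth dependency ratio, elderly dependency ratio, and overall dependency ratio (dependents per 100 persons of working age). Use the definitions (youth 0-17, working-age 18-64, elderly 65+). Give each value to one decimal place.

0–17: 1 740 + 918 = 2 658
18–64: 189 + 873 + 1 133 + 1 001 + 1 313 + 487 = 4 996
65+: 103 + 205 = 308
Youth dependency ratio = 2 658 / 4 996 × 100 = 53.2
Old-age dependency ratio = 308 / 4 996 × 100 = 6.2
Total dependency ratio = (2 658 + 308) / 4 996 × 100 = 2 966 / 4 996 × 100 = 59.4

Youth dependency ratio: 53.2
Old-age dependency ratio: 6.2
Total dependency ratio: 59.4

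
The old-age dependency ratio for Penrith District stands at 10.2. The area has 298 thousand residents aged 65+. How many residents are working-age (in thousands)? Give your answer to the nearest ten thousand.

Working-age: 2,920

Old-age dependency ratio = elderly / working-age × 100
10.2 = 298 / W × 100
⇒ 2,920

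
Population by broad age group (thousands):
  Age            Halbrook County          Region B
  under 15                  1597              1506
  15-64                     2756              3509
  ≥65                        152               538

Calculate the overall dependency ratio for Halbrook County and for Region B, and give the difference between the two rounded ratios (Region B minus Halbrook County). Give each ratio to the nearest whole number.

Halbrook County: (1597 + 152) / 2756 × 100 = 1749 / 2756 × 100 = 63
Region B: (1506 + 538) / 3509 × 100 = 2044 / 3509 × 100 = 58

Halbrook County: 63
Region B: 58
Difference: -5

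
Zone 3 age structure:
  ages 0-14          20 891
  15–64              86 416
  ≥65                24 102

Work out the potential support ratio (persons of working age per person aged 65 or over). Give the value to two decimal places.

Potential support ratio = 86 416 / 24 102 = 3.59

Potential support ratio: 3.59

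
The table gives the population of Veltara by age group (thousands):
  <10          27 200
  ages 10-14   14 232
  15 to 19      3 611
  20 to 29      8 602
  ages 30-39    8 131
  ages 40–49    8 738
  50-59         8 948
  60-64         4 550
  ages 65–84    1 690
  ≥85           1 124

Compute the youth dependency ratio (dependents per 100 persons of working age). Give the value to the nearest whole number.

0–14: 27 200 + 14 232 = 41 432
15–64: 3 611 + 8 602 + 8 131 + 8 738 + 8 948 + 4 550 = 42 580
65+: 1 690 + 1 124 = 2 814
Youth dependency ratio = 41 432 / 42 580 × 100 = 97

Youth dependency ratio: 97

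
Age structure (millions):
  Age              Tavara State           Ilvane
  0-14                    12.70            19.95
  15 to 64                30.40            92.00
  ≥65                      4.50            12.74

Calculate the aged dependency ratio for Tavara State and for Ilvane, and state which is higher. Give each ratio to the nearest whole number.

Tavara State: 15
Ilvane: 14
Higher: Tavara State

Tavara State: 4.50 / 30.40 × 100 = 15
Ilvane: 12.74 / 92.00 × 100 = 14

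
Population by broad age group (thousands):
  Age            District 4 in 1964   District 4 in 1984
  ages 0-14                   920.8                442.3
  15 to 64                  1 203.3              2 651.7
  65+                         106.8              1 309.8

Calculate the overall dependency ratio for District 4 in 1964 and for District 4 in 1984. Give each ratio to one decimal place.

District 4 in 1964: (920.8 + 106.8) / 1 203.3 × 100 = 1 027.6 / 1 203.3 × 100 = 85.4
District 4 in 1984: (442.3 + 1 309.8) / 2 651.7 × 100 = 1 752.1 / 2 651.7 × 100 = 66.1

District 4 in 1964: 85.4
District 4 in 1984: 66.1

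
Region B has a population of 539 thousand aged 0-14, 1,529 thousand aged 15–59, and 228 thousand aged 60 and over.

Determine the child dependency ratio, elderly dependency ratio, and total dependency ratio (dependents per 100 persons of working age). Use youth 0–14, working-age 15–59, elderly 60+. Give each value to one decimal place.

Youth dependency ratio: 35.3
Old-age dependency ratio: 14.9
Total dependency ratio: 50.2

Youth dependency ratio = 539 / 1,529 × 100 = 35.3
Old-age dependency ratio = 228 / 1,529 × 100 = 14.9
Total dependency ratio = (539 + 228) / 1,529 × 100 = 767 / 1,529 × 100 = 50.2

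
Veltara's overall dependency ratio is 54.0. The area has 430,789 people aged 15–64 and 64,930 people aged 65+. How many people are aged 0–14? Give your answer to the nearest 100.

Total dependency ratio = (youth + elderly) / working-age × 100
54.0 = (Y + 64,930) / 430,789 × 100
⇒ 167,700

Aged 0–14: 167,700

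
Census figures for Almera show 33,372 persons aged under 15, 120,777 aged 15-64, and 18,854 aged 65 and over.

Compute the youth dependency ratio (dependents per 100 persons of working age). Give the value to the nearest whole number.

Youth dependency ratio = 33,372 / 120,777 × 100 = 28

Youth dependency ratio: 28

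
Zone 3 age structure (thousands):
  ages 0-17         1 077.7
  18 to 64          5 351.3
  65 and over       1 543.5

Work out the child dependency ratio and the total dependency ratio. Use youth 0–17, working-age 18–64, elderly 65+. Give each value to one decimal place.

Youth dependency ratio = 1 077.7 / 5 351.3 × 100 = 20.1
Total dependency ratio = (1 077.7 + 1 543.5) / 5 351.3 × 100 = 2 621.2 / 5 351.3 × 100 = 49.0

Youth dependency ratio: 20.1
Total dependency ratio: 49.0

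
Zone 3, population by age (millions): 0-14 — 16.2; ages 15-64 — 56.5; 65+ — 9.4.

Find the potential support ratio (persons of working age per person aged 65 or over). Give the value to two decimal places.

Potential support ratio = 56.5 / 9.4 = 6.01

Potential support ratio: 6.01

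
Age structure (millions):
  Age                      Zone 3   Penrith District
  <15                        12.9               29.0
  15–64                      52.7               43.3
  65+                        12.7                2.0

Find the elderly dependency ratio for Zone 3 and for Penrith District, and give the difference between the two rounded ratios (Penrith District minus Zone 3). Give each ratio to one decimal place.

Zone 3: 12.7 / 52.7 × 100 = 24.1
Penrith District: 2.0 / 43.3 × 100 = 4.6

Zone 3: 24.1
Penrith District: 4.6
Difference: -19.5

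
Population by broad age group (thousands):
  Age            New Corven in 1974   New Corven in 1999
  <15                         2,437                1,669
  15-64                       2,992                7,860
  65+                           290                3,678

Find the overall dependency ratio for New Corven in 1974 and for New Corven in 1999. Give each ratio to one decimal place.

New Corven in 1974: (2,437 + 290) / 2,992 × 100 = 2,727 / 2,992 × 100 = 91.1
New Corven in 1999: (1,669 + 3,678) / 7,860 × 100 = 5,347 / 7,860 × 100 = 68.0

New Corven in 1974: 91.1
New Corven in 1999: 68.0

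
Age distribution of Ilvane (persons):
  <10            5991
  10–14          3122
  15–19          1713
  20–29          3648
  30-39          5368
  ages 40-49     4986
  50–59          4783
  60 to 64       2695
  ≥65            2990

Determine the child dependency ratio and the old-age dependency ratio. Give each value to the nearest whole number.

0–14: 5991 + 3122 = 9113
15–64: 1713 + 3648 + 5368 + 4986 + 4783 + 2695 = 23193
65+: 2990
Youth dependency ratio = 9113 / 23193 × 100 = 39
Old-age dependency ratio = 2990 / 23193 × 100 = 13

Youth dependency ratio: 39
Old-age dependency ratio: 13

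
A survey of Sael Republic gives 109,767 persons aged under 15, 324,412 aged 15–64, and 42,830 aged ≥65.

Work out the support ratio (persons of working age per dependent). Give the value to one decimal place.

Support ratio: 2.1

Support ratio = 324,412 / (109,767 + 42,830) = 324,412 / 152,597 = 2.1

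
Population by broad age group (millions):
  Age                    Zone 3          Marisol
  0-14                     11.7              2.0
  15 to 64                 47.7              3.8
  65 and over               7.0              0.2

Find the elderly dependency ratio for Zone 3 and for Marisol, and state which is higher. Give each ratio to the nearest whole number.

Zone 3: 15
Marisol: 5
Higher: Zone 3

Zone 3: 7.0 / 47.7 × 100 = 15
Marisol: 0.2 / 3.8 × 100 = 5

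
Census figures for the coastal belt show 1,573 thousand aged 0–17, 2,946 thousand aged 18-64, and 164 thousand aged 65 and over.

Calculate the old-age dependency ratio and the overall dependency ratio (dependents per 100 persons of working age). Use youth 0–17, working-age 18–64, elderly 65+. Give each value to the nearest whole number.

Old-age dependency ratio: 6
Total dependency ratio: 59

Old-age dependency ratio = 164 / 2,946 × 100 = 6
Total dependency ratio = (1,573 + 164) / 2,946 × 100 = 1,737 / 2,946 × 100 = 59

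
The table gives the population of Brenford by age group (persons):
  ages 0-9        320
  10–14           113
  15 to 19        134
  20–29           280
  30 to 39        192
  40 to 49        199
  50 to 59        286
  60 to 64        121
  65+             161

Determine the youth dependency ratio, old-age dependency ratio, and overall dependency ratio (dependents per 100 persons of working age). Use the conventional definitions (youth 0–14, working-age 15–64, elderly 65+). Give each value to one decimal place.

0–14: 320 + 113 = 433
15–64: 134 + 280 + 192 + 199 + 286 + 121 = 1,212
65+: 161
Youth dependency ratio = 433 / 1,212 × 100 = 35.7
Old-age dependency ratio = 161 / 1,212 × 100 = 13.3
Total dependency ratio = (433 + 161) / 1,212 × 100 = 594 / 1,212 × 100 = 49.0

Youth dependency ratio: 35.7
Old-age dependency ratio: 13.3
Total dependency ratio: 49.0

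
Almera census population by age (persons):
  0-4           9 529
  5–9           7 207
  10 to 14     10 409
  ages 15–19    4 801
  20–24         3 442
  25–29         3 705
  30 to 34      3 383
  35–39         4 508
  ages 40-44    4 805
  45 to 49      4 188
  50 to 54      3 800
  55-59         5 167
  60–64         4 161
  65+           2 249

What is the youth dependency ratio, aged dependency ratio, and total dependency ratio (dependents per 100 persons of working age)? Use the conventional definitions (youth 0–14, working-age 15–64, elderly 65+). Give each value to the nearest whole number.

0–14: 9 529 + 7 207 + 10 409 = 27 145
15–64: 4 801 + 3 442 + 3 705 + 3 383 + 4 508 + 4 805 + 4 188 + 3 800 + 5 167 + 4 161 = 41 960
65+: 2 249
Youth dependency ratio = 27 145 / 41 960 × 100 = 65
Old-age dependency ratio = 2 249 / 41 960 × 100 = 5
Total dependency ratio = (27 145 + 2 249) / 41 960 × 100 = 29 394 / 41 960 × 100 = 70

Youth dependency ratio: 65
Old-age dependency ratio: 5
Total dependency ratio: 70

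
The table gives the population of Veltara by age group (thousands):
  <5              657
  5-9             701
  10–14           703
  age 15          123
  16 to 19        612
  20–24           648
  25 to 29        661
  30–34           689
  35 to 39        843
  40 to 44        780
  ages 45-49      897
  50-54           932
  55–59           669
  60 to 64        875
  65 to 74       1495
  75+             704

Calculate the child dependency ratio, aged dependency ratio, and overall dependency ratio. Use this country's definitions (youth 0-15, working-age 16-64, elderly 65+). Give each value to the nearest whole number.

Youth dependency ratio: 29
Old-age dependency ratio: 29
Total dependency ratio: 58

0–15: 657 + 701 + 703 + 123 = 2184
16–64: 612 + 648 + 661 + 689 + 843 + 780 + 897 + 932 + 669 + 875 = 7606
65+: 1495 + 704 = 2199
Youth dependency ratio = 2184 / 7606 × 100 = 29
Old-age dependency ratio = 2199 / 7606 × 100 = 29
Total dependency ratio = (2184 + 2199) / 7606 × 100 = 4383 / 7606 × 100 = 58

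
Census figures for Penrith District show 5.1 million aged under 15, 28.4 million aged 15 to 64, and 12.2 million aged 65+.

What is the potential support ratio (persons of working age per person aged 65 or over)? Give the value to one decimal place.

Potential support ratio: 2.3

Potential support ratio = 28.4 / 12.2 = 2.3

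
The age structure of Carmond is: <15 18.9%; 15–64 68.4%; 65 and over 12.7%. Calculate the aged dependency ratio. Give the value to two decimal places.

Old-age dependency ratio = 12.7 / 68.4 × 100 = 18.57

Old-age dependency ratio: 18.57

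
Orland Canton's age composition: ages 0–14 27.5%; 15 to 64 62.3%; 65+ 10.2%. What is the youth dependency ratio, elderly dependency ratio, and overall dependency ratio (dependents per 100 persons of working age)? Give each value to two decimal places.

Youth dependency ratio = 27.5 / 62.3 × 100 = 44.14
Old-age dependency ratio = 10.2 / 62.3 × 100 = 16.37
Total dependency ratio = (27.5 + 10.2) / 62.3 × 100 = 37.7 / 62.3 × 100 = 60.51

Youth dependency ratio: 44.14
Old-age dependency ratio: 16.37
Total dependency ratio: 60.51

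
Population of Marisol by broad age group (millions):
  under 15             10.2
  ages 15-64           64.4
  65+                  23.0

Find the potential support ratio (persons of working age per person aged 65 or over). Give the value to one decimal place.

Potential support ratio: 2.8

Potential support ratio = 64.4 / 23.0 = 2.8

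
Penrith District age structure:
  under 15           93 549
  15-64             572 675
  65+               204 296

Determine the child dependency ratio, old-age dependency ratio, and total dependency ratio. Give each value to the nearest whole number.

Youth dependency ratio = 93 549 / 572 675 × 100 = 16
Old-age dependency ratio = 204 296 / 572 675 × 100 = 36
Total dependency ratio = (93 549 + 204 296) / 572 675 × 100 = 297 845 / 572 675 × 100 = 52

Youth dependency ratio: 16
Old-age dependency ratio: 36
Total dependency ratio: 52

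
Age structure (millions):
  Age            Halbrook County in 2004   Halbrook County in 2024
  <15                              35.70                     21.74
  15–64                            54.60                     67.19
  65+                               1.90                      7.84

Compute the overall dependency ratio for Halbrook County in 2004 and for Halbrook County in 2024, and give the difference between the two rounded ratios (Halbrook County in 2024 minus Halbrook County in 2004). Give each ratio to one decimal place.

Halbrook County in 2004: 68.9
Halbrook County in 2024: 44.0
Difference: -24.9

Halbrook County in 2004: (35.70 + 1.90) / 54.60 × 100 = 37.60 / 54.60 × 100 = 68.9
Halbrook County in 2024: (21.74 + 7.84) / 67.19 × 100 = 29.58 / 67.19 × 100 = 44.0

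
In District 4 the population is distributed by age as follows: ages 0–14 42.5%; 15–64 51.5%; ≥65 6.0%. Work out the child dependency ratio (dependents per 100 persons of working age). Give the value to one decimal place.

Youth dependency ratio: 82.5

Youth dependency ratio = 42.5 / 51.5 × 100 = 82.5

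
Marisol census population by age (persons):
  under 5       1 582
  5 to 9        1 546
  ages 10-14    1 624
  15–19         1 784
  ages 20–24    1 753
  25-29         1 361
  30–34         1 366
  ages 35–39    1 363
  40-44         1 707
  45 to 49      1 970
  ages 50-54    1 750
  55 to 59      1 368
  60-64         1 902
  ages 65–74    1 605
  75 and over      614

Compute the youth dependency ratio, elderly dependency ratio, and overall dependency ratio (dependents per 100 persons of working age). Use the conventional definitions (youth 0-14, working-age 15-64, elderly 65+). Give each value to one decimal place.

0–14: 1 582 + 1 546 + 1 624 = 4 752
15–64: 1 784 + 1 753 + 1 361 + 1 366 + 1 363 + 1 707 + 1 970 + 1 750 + 1 368 + 1 902 = 16 324
65+: 1 605 + 614 = 2 219
Youth dependency ratio = 4 752 / 16 324 × 100 = 29.1
Old-age dependency ratio = 2 219 / 16 324 × 100 = 13.6
Total dependency ratio = (4 752 + 2 219) / 16 324 × 100 = 6 971 / 16 324 × 100 = 42.7

Youth dependency ratio: 29.1
Old-age dependency ratio: 13.6
Total dependency ratio: 42.7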